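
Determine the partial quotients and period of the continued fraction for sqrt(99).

Write x_i = (sqrt(99) + m_i)/d_i with (m_0, d_0) = (0, 1). a_0 = floor(sqrt(99)) = 9, since 9^2 = 81 <= 99 < 100 = 10^2.
Iterate m_{i+1} = d_i*a_i - m_i, d_{i+1} = (99 - m_{i+1}^2)/d_i, a_{i+1} = floor((a_0 + m_{i+1})/d_{i+1}):
  m_1 = 1*9 - 0 = 9, d_1 = (99 - 9^2)/1 = 18/1 = 18, a_1 = floor((9 + 9)/18) = 1.
  m_2 = 18*1 - 9 = 9, d_2 = (99 - 9^2)/18 = 18/18 = 1, a_2 = floor((9 + 9)/1) = 18.
  m_3 = 1*18 - 9 = 9, d_3 = (99 - 9^2)/1 = 18/1 = 18: (m_3, d_3) = (m_1, d_1) = (9, 18), so from here the quotients repeat a_1, a_2; the period length is 2.
Hence the expansion of sqrt(99) is a_0 = 9 followed by the repeating block 1, 18 (period 2).

[9; (1, 18)]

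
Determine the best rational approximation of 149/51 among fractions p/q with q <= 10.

29/10

Expand x = 149/51 as a continued fraction with the Euclidean algorithm:
  149 = 2*51 + 47, so a_0 = 2.
  51 = 1*47 + 4, so a_1 = 1.
  47 = 11*4 + 3, so a_2 = 11.
  4 = 1*3 + 1, so a_3 = 1.
  3 = 3*1 + 0, so a_4 = 3.
so x = [2; 1, 11, 1, 3].
Convergents (p_i = a_i*p_{i-1} + p_{i-2}, q_i = a_i*q_{i-1} + q_{i-2} with p_{-2}=0, p_{-1}=1, q_{-2}=1, q_{-1}=0), until the denominator exceeds 10:
  i=0: a_0=2, p_0 = 2*1 + 0 = 2, q_0 = 2*0 + 1 = 1.
  i=1: a_1=1, p_1 = 1*2 + 1 = 3, q_1 = 1*1 + 0 = 1.
  i=2: a_2=11, p_2 = 11*3 + 2 = 35, q_2 = 11*1 + 1 = 12.
q_2 = 12 > 10, so the last convergent with denominator <= 10 is p_1/q_1 = 3/1.
The closest fraction with denominator <= 10 is either p_1/q_1 or the intermediate fraction (k*p_1 + p_0)/(k*q_1 + q_0) with the largest k >= 1 whose denominator stays <= 10; these approach x as k grows, and every other convergent or intermediate fraction in range is farther away.
Largest k: floor((10 - q_0)/q_1) = floor((10 - 1)/1) = 9.
That gives (9*3 + 2)/(9*1 + 1) = 29/10.
Compare the errors: |x - 3/1| = |149*1 - 3*51|/(51*1) = 4/51, and |x - 29/10| = |149*10 - 29*51|/(51*10) = 11/510.
Cross-multiplying, 11*51 = 561 < 2040 = 4*510, so 11/510 is smaller: the intermediate fraction 29/10 is closer to x than 3/1.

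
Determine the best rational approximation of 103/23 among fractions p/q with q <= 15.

Expand x = 103/23 as a continued fraction with the Euclidean algorithm:
  103 = 4*23 + 11, so a_0 = 4.
  23 = 2*11 + 1, so a_1 = 2.
  11 = 11*1 + 0, so a_2 = 11.
so x = [4; 2, 11].
Convergents (p_i = a_i*p_{i-1} + p_{i-2}, q_i = a_i*q_{i-1} + q_{i-2} with p_{-2}=0, p_{-1}=1, q_{-2}=1, q_{-1}=0), until the denominator exceeds 15:
  i=0: a_0=4, p_0 = 4*1 + 0 = 4, q_0 = 4*0 + 1 = 1.
  i=1: a_1=2, p_1 = 2*4 + 1 = 9, q_1 = 2*1 + 0 = 2.
  i=2: a_2=11, p_2 = 11*9 + 4 = 103, q_2 = 11*2 + 1 = 23.
q_2 = 23 > 15, so the last convergent with denominator <= 15 is p_1/q_1 = 9/2.
The closest fraction with denominator <= 15 is either p_1/q_1 or the intermediate fraction (k*p_1 + p_0)/(k*q_1 + q_0) with the largest k >= 1 whose denominator stays <= 15; these approach x as k grows, and every other convergent or intermediate fraction in range is farther away.
Largest k: floor((15 - q_0)/q_1) = floor((15 - 1)/2) = 7.
That gives (7*9 + 4)/(7*2 + 1) = 67/15.
Compare the errors: |x - 9/2| = |103*2 - 9*23|/(23*2) = 1/46, and |x - 67/15| = |103*15 - 67*23|/(23*15) = 4/345.
Cross-multiplying, 4*46 = 184 < 345 = 1*345, so 4/345 is smaller: the intermediate fraction 67/15 is closer to x than 9/2.

67/15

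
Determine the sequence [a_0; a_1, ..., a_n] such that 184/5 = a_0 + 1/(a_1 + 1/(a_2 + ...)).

Run the Euclidean algorithm on 184 and 5; the successive quotients are the partial quotients a_0, a_1, ... (each step inverts the fractional part left over by the previous one):
  184 = 36*5 + 4, so a_0 = 36.
  5 = 1*4 + 1, so a_1 = 1.
  4 = 4*1 + 0, so a_2 = 4.
The remainder reaches 0 after 3 divisions, so the expansion has 3 partial quotients, read off in order.

[36; 1, 4]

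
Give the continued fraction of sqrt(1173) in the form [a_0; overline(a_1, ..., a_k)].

[34; overline(4, 68)]

Write x_i = (sqrt(1173) + m_i)/d_i with (m_0, d_0) = (0, 1). a_0 = floor(sqrt(1173)) = 34, since 34^2 = 1156 <= 1173 < 1225 = 35^2.
Iterate m_{i+1} = d_i*a_i - m_i, d_{i+1} = (1173 - m_{i+1}^2)/d_i, a_{i+1} = floor((a_0 + m_{i+1})/d_{i+1}):
  m_1 = 1*34 - 0 = 34, d_1 = (1173 - 34^2)/1 = 17/1 = 17, a_1 = floor((34 + 34)/17) = 4.
  m_2 = 17*4 - 34 = 34, d_2 = (1173 - 34^2)/17 = 17/17 = 1, a_2 = floor((34 + 34)/1) = 68.
  m_3 = 1*68 - 34 = 34, d_3 = (1173 - 34^2)/1 = 17/1 = 17: (m_3, d_3) = (m_1, d_1) = (34, 17), so from here the quotients repeat a_1, a_2; the period length is 2.
Hence the expansion of sqrt(1173) is a_0 = 34 followed by the repeating block 4, 68 (period 2).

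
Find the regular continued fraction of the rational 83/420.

Run the Euclidean algorithm on 83 and 420; the successive quotients are the partial quotients a_0, a_1, ... (each step inverts the fractional part left over by the previous one):
  83 = 0*420 + 83, so a_0 = 0.
  420 = 5*83 + 5, so a_1 = 5.
  83 = 16*5 + 3, so a_2 = 16.
  5 = 1*3 + 2, so a_3 = 1.
  3 = 1*2 + 1, so a_4 = 1.
  2 = 2*1 + 0, so a_5 = 2.
The remainder reaches 0 after 6 divisions, so the expansion has 6 partial quotients, read off in order.

[0; 5, 16, 1, 1, 2]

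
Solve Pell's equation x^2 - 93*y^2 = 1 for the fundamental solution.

(x, y) = (12151, 1260)

First expand sqrt(93) as a continued fraction. With x_i = (sqrt(93) + m_i)/d_i and (m_0, d_0) = (0, 1): a_0 = floor(sqrt(93)) = 9, since 9^2 = 81 <= 93 < 100 = 10^2.
Iterate m_{i+1} = d_i*a_i - m_i, d_{i+1} = (93 - m_{i+1}^2)/d_i, a_{i+1} = floor((a_0 + m_{i+1})/d_{i+1}):
  m_1 = 1*9 - 0 = 9, d_1 = (93 - 9^2)/1 = 12/1 = 12, a_1 = floor((9 + 9)/12) = 1.
  m_2 = 12*1 - 9 = 3, d_2 = (93 - 3^2)/12 = 84/12 = 7, a_2 = floor((9 + 3)/7) = 1.
  m_3 = 7*1 - 3 = 4, d_3 = (93 - 4^2)/7 = 77/7 = 11, a_3 = floor((9 + 4)/11) = 1.
  m_4 = 11*1 - 4 = 7, d_4 = (93 - 7^2)/11 = 44/11 = 4, a_4 = floor((9 + 7)/4) = 4.
  m_5 = 4*4 - 7 = 9, d_5 = (93 - 9^2)/4 = 12/4 = 3, a_5 = floor((9 + 9)/3) = 6.
  m_6 = 3*6 - 9 = 9, d_6 = (93 - 9^2)/3 = 12/3 = 4, a_6 = floor((9 + 9)/4) = 4.
  m_7 = 4*4 - 9 = 7, d_7 = (93 - 7^2)/4 = 44/4 = 11, a_7 = floor((9 + 7)/11) = 1.
  m_8 = 11*1 - 7 = 4, d_8 = (93 - 4^2)/11 = 77/11 = 7, a_8 = floor((9 + 4)/7) = 1.
  m_9 = 7*1 - 4 = 3, d_9 = (93 - 3^2)/7 = 84/7 = 12, a_9 = floor((9 + 3)/12) = 1.
  m_10 = 12*1 - 3 = 9, d_10 = (93 - 9^2)/12 = 12/12 = 1, a_10 = floor((9 + 9)/1) = 18.
  m_11 = 1*18 - 9 = 9, d_11 = (93 - 9^2)/1 = 12/1 = 12: (m_11, d_11) = (m_1, d_1) = (9, 12), so from here the quotients repeat a_1, ..., a_10; the period length is 10.
So sqrt(93) = [9; (1, 1, 1, 4, 6, 4, 1, 1, 1, 18)] with period length k = 10.
k is even, so the fundamental solution of x^2 - 93y^2 = 1 is (p_{k-1}, q_{k-1}) = (p_9, q_9); compute convergents through index 9.
Convergents (p_i = a_i*p_{i-1} + p_{i-2}, q_i = a_i*q_{i-1} + q_{i-2} with p_{-2}=0, p_{-1}=1, q_{-2}=1, q_{-1}=0):
  i=0: a_0=9, p_0 = 9*1 + 0 = 9, q_0 = 9*0 + 1 = 1.
  i=1: a_1=1, p_1 = 1*9 + 1 = 10, q_1 = 1*1 + 0 = 1.
  i=2: a_2=1, p_2 = 1*10 + 9 = 19, q_2 = 1*1 + 1 = 2.
  i=3: a_3=1, p_3 = 1*19 + 10 = 29, q_3 = 1*2 + 1 = 3.
  i=4: a_4=4, p_4 = 4*29 + 19 = 135, q_4 = 4*3 + 2 = 14.
  i=5: a_5=6, p_5 = 6*135 + 29 = 839, q_5 = 6*14 + 3 = 87.
  i=6: a_6=4, p_6 = 4*839 + 135 = 3491, q_6 = 4*87 + 14 = 362.
  i=7: a_7=1, p_7 = 1*3491 + 839 = 4330, q_7 = 1*362 + 87 = 449.
  i=8: a_8=1, p_8 = 1*4330 + 3491 = 7821, q_8 = 1*449 + 362 = 811.
  i=9: a_9=1, p_9 = 1*7821 + 4330 = 12151, q_9 = 1*811 + 449 = 1260.
Check: 12151^2 - 93*1260^2 = 147646801 - 147646800 = 1, so (x, y) = (12151, 1260) solves the equation, and by the theorem it is the least positive solution.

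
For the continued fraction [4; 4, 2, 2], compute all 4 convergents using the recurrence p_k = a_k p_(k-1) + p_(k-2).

4/1, 17/4, 38/9, 93/22

Using the convergent recurrence p_i = a_i*p_{i-1} + p_{i-2}, q_i = a_i*q_{i-1} + q_{i-2} with p_{-2}=0, p_{-1}=1, q_{-2}=1, q_{-1}=0:
  i=0: a_0=4, p_0 = 4*1 + 0 = 4, q_0 = 4*0 + 1 = 1.
  i=1: a_1=4, p_1 = 4*4 + 1 = 17, q_1 = 4*1 + 0 = 4.
  i=2: a_2=2, p_2 = 2*17 + 4 = 38, q_2 = 2*4 + 1 = 9.
  i=3: a_3=2, p_3 = 2*38 + 17 = 93, q_3 = 2*9 + 4 = 22.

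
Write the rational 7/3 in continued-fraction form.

[2; 3]

Run the Euclidean algorithm on 7 and 3; the successive quotients are the partial quotients a_0, a_1, ... (each step inverts the fractional part left over by the previous one):
  7 = 2*3 + 1, so a_0 = 2.
  3 = 3*1 + 0, so a_1 = 3.
The remainder reaches 0 after 2 divisions, so the expansion has 2 partial quotients, read off in order.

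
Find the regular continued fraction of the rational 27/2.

[13; 2]

Run the Euclidean algorithm on 27 and 2; the successive quotients are the partial quotients a_0, a_1, ... (each step inverts the fractional part left over by the previous one):
  27 = 13*2 + 1, so a_0 = 13.
  2 = 2*1 + 0, so a_1 = 2.
The remainder reaches 0 after 2 divisions, so the expansion has 2 partial quotients, read off in order.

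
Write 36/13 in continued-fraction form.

Run the Euclidean algorithm on 36 and 13; the successive quotients are the partial quotients a_0, a_1, ... (each step inverts the fractional part left over by the previous one):
  36 = 2*13 + 10, so a_0 = 2.
  13 = 1*10 + 3, so a_1 = 1.
  10 = 3*3 + 1, so a_2 = 3.
  3 = 3*1 + 0, so a_3 = 3.
The remainder reaches 0 after 4 divisions, so the expansion has 4 partial quotients, read off in order.

[2; 1, 3, 3]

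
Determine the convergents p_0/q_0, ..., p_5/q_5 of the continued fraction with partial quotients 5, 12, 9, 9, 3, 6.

5/1, 61/12, 554/109, 5047/993, 15695/3088, 99217/19521

Using the convergent recurrence p_i = a_i*p_{i-1} + p_{i-2}, q_i = a_i*q_{i-1} + q_{i-2} with p_{-2}=0, p_{-1}=1, q_{-2}=1, q_{-1}=0:
  i=0: a_0=5, p_0 = 5*1 + 0 = 5, q_0 = 5*0 + 1 = 1.
  i=1: a_1=12, p_1 = 12*5 + 1 = 61, q_1 = 12*1 + 0 = 12.
  i=2: a_2=9, p_2 = 9*61 + 5 = 554, q_2 = 9*12 + 1 = 109.
  i=3: a_3=9, p_3 = 9*554 + 61 = 5047, q_3 = 9*109 + 12 = 993.
  i=4: a_4=3, p_4 = 3*5047 + 554 = 15695, q_4 = 3*993 + 109 = 3088.
  i=5: a_5=6, p_5 = 6*15695 + 5047 = 99217, q_5 = 6*3088 + 993 = 19521.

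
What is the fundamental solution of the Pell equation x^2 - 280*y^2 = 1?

First expand sqrt(280) as a continued fraction. With x_i = (sqrt(280) + m_i)/d_i and (m_0, d_0) = (0, 1): a_0 = floor(sqrt(280)) = 16, since 16^2 = 256 <= 280 < 289 = 17^2.
Iterate m_{i+1} = d_i*a_i - m_i, d_{i+1} = (280 - m_{i+1}^2)/d_i, a_{i+1} = floor((a_0 + m_{i+1})/d_{i+1}):
  m_1 = 1*16 - 0 = 16, d_1 = (280 - 16^2)/1 = 24/1 = 24, a_1 = floor((16 + 16)/24) = 1.
  m_2 = 24*1 - 16 = 8, d_2 = (280 - 8^2)/24 = 216/24 = 9, a_2 = floor((16 + 8)/9) = 2.
  m_3 = 9*2 - 8 = 10, d_3 = (280 - 10^2)/9 = 180/9 = 20, a_3 = floor((16 + 10)/20) = 1.
  m_4 = 20*1 - 10 = 10, d_4 = (280 - 10^2)/20 = 180/20 = 9, a_4 = floor((16 + 10)/9) = 2.
  m_5 = 9*2 - 10 = 8, d_5 = (280 - 8^2)/9 = 216/9 = 24, a_5 = floor((16 + 8)/24) = 1.
  m_6 = 24*1 - 8 = 16, d_6 = (280 - 16^2)/24 = 24/24 = 1, a_6 = floor((16 + 16)/1) = 32.
  m_7 = 1*32 - 16 = 16, d_7 = (280 - 16^2)/1 = 24/1 = 24: (m_7, d_7) = (m_1, d_1) = (16, 24), so from here the quotients repeat a_1, ..., a_6; the period length is 6.
So sqrt(280) = [16; (1, 2, 1, 2, 1, 32)] with period length k = 6.
k is even, so the fundamental solution of x^2 - 280y^2 = 1 is (p_{k-1}, q_{k-1}) = (p_5, q_5); compute convergents through index 5.
Convergents (p_i = a_i*p_{i-1} + p_{i-2}, q_i = a_i*q_{i-1} + q_{i-2} with p_{-2}=0, p_{-1}=1, q_{-2}=1, q_{-1}=0):
  i=0: a_0=16, p_0 = 16*1 + 0 = 16, q_0 = 16*0 + 1 = 1.
  i=1: a_1=1, p_1 = 1*16 + 1 = 17, q_1 = 1*1 + 0 = 1.
  i=2: a_2=2, p_2 = 2*17 + 16 = 50, q_2 = 2*1 + 1 = 3.
  i=3: a_3=1, p_3 = 1*50 + 17 = 67, q_3 = 1*3 + 1 = 4.
  i=4: a_4=2, p_4 = 2*67 + 50 = 184, q_4 = 2*4 + 3 = 11.
  i=5: a_5=1, p_5 = 1*184 + 67 = 251, q_5 = 1*11 + 4 = 15.
Check: 251^2 - 280*15^2 = 63001 - 63000 = 1, so (x, y) = (251, 15) solves the equation, and by the theorem it is the least positive solution.

(x, y) = (251, 15)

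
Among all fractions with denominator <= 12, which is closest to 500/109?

Expand x = 500/109 as a continued fraction with the Euclidean algorithm:
  500 = 4*109 + 64, so a_0 = 4.
  109 = 1*64 + 45, so a_1 = 1.
  64 = 1*45 + 19, so a_2 = 1.
  45 = 2*19 + 7, so a_3 = 2.
  19 = 2*7 + 5, so a_4 = 2.
  7 = 1*5 + 2, so a_5 = 1.
  5 = 2*2 + 1, so a_6 = 2.
  2 = 2*1 + 0, so a_7 = 2.
so x = [4; 1, 1, 2, 2, 1, 2, 2].
Convergents (p_i = a_i*p_{i-1} + p_{i-2}, q_i = a_i*q_{i-1} + q_{i-2} with p_{-2}=0, p_{-1}=1, q_{-2}=1, q_{-1}=0), until the denominator exceeds 12:
  i=0: a_0=4, p_0 = 4*1 + 0 = 4, q_0 = 4*0 + 1 = 1.
  i=1: a_1=1, p_1 = 1*4 + 1 = 5, q_1 = 1*1 + 0 = 1.
  i=2: a_2=1, p_2 = 1*5 + 4 = 9, q_2 = 1*1 + 1 = 2.
  i=3: a_3=2, p_3 = 2*9 + 5 = 23, q_3 = 2*2 + 1 = 5.
  i=4: a_4=2, p_4 = 2*23 + 9 = 55, q_4 = 2*5 + 2 = 12.
  i=5: a_5=1, p_5 = 1*55 + 23 = 78, q_5 = 1*12 + 5 = 17.
q_5 = 17 > 12, so the last convergent with denominator <= 12 is p_4/q_4 = 55/12.
The closest fraction with denominator <= 12 is either p_4/q_4 or the intermediate fraction (k*p_4 + p_3)/(k*q_4 + q_3) with the largest k >= 1 whose denominator stays <= 12; these approach x as k grows, and every other convergent or intermediate fraction in range is farther away.
Largest k: floor((12 - q_3)/q_4) = floor((12 - 5)/12) = 0.
Since k = 0, no intermediate fraction beyond p_4/q_4 has denominator <= 12, so the convergent 55/12 is the closest (its error is |500*12 - 55*109|/(109*12) = 5/1308).

55/12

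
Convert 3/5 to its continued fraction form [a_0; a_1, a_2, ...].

Run the Euclidean algorithm on 3 and 5; the successive quotients are the partial quotients a_0, a_1, ... (each step inverts the fractional part left over by the previous one):
  3 = 0*5 + 3, so a_0 = 0.
  5 = 1*3 + 2, so a_1 = 1.
  3 = 1*2 + 1, so a_2 = 1.
  2 = 2*1 + 0, so a_3 = 2.
The remainder reaches 0 after 4 divisions, so the expansion has 4 partial quotients, read off in order.

[0; 1, 1, 2]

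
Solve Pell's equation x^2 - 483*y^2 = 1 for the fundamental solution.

(x, y) = (22, 1)

First expand sqrt(483) as a continued fraction. With x_i = (sqrt(483) + m_i)/d_i and (m_0, d_0) = (0, 1): a_0 = floor(sqrt(483)) = 21, since 21^2 = 441 <= 483 < 484 = 22^2.
Iterate m_{i+1} = d_i*a_i - m_i, d_{i+1} = (483 - m_{i+1}^2)/d_i, a_{i+1} = floor((a_0 + m_{i+1})/d_{i+1}):
  m_1 = 1*21 - 0 = 21, d_1 = (483 - 21^2)/1 = 42/1 = 42, a_1 = floor((21 + 21)/42) = 1.
  m_2 = 42*1 - 21 = 21, d_2 = (483 - 21^2)/42 = 42/42 = 1, a_2 = floor((21 + 21)/1) = 42.
  m_3 = 1*42 - 21 = 21, d_3 = (483 - 21^2)/1 = 42/1 = 42: (m_3, d_3) = (m_1, d_1) = (21, 42), so from here the quotients repeat a_1, a_2; the period length is 2.
So sqrt(483) = [21; (1, 42)] with period length k = 2.
k is even, so the fundamental solution of x^2 - 483y^2 = 1 is (p_{k-1}, q_{k-1}) = (p_1, q_1); compute convergents through index 1.
Convergents (p_i = a_i*p_{i-1} + p_{i-2}, q_i = a_i*q_{i-1} + q_{i-2} with p_{-2}=0, p_{-1}=1, q_{-2}=1, q_{-1}=0):
  i=0: a_0=21, p_0 = 21*1 + 0 = 21, q_0 = 21*0 + 1 = 1.
  i=1: a_1=1, p_1 = 1*21 + 1 = 22, q_1 = 1*1 + 0 = 1.
Check: 22^2 - 483*1^2 = 484 - 483 = 1, so (x, y) = (22, 1) solves the equation, and by the theorem it is the least positive solution.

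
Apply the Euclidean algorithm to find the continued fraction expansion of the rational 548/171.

Run the Euclidean algorithm on 548 and 171; the successive quotients are the partial quotients a_0, a_1, ... (each step inverts the fractional part left over by the previous one):
  548 = 3*171 + 35, so a_0 = 3.
  171 = 4*35 + 31, so a_1 = 4.
  35 = 1*31 + 4, so a_2 = 1.
  31 = 7*4 + 3, so a_3 = 7.
  4 = 1*3 + 1, so a_4 = 1.
  3 = 3*1 + 0, so a_5 = 3.
The remainder reaches 0 after 6 divisions, so the expansion has 6 partial quotients, read off in order.

[3; 4, 1, 7, 1, 3]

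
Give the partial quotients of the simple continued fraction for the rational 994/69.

Run the Euclidean algorithm on 994 and 69; the successive quotients are the partial quotients a_0, a_1, ... (each step inverts the fractional part left over by the previous one):
  994 = 14*69 + 28, so a_0 = 14.
  69 = 2*28 + 13, so a_1 = 2.
  28 = 2*13 + 2, so a_2 = 2.
  13 = 6*2 + 1, so a_3 = 6.
  2 = 2*1 + 0, so a_4 = 2.
The remainder reaches 0 after 5 divisions, so the expansion has 5 partial quotients, read off in order.

[14; 2, 2, 6, 2]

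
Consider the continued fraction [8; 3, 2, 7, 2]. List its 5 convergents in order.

8/1, 25/3, 58/7, 431/52, 920/111

Using the convergent recurrence p_i = a_i*p_{i-1} + p_{i-2}, q_i = a_i*q_{i-1} + q_{i-2} with p_{-2}=0, p_{-1}=1, q_{-2}=1, q_{-1}=0:
  i=0: a_0=8, p_0 = 8*1 + 0 = 8, q_0 = 8*0 + 1 = 1.
  i=1: a_1=3, p_1 = 3*8 + 1 = 25, q_1 = 3*1 + 0 = 3.
  i=2: a_2=2, p_2 = 2*25 + 8 = 58, q_2 = 2*3 + 1 = 7.
  i=3: a_3=7, p_3 = 7*58 + 25 = 431, q_3 = 7*7 + 3 = 52.
  i=4: a_4=2, p_4 = 2*431 + 58 = 920, q_4 = 2*52 + 7 = 111.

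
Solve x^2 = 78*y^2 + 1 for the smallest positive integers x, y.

(x, y) = (53, 6)

First expand sqrt(78) as a continued fraction. With x_i = (sqrt(78) + m_i)/d_i and (m_0, d_0) = (0, 1): a_0 = floor(sqrt(78)) = 8, since 8^2 = 64 <= 78 < 81 = 9^2.
Iterate m_{i+1} = d_i*a_i - m_i, d_{i+1} = (78 - m_{i+1}^2)/d_i, a_{i+1} = floor((a_0 + m_{i+1})/d_{i+1}):
  m_1 = 1*8 - 0 = 8, d_1 = (78 - 8^2)/1 = 14/1 = 14, a_1 = floor((8 + 8)/14) = 1.
  m_2 = 14*1 - 8 = 6, d_2 = (78 - 6^2)/14 = 42/14 = 3, a_2 = floor((8 + 6)/3) = 4.
  m_3 = 3*4 - 6 = 6, d_3 = (78 - 6^2)/3 = 42/3 = 14, a_3 = floor((8 + 6)/14) = 1.
  m_4 = 14*1 - 6 = 8, d_4 = (78 - 8^2)/14 = 14/14 = 1, a_4 = floor((8 + 8)/1) = 16.
  m_5 = 1*16 - 8 = 8, d_5 = (78 - 8^2)/1 = 14/1 = 14: (m_5, d_5) = (m_1, d_1) = (8, 14), so from here the quotients repeat a_1, ..., a_4; the period length is 4.
So sqrt(78) = [8; (1, 4, 1, 16)] with period length k = 4.
k is even, so the fundamental solution of x^2 - 78y^2 = 1 is (p_{k-1}, q_{k-1}) = (p_3, q_3); compute convergents through index 3.
Convergents (p_i = a_i*p_{i-1} + p_{i-2}, q_i = a_i*q_{i-1} + q_{i-2} with p_{-2}=0, p_{-1}=1, q_{-2}=1, q_{-1}=0):
  i=0: a_0=8, p_0 = 8*1 + 0 = 8, q_0 = 8*0 + 1 = 1.
  i=1: a_1=1, p_1 = 1*8 + 1 = 9, q_1 = 1*1 + 0 = 1.
  i=2: a_2=4, p_2 = 4*9 + 8 = 44, q_2 = 4*1 + 1 = 5.
  i=3: a_3=1, p_3 = 1*44 + 9 = 53, q_3 = 1*5 + 1 = 6.
Check: 53^2 - 78*6^2 = 2809 - 2808 = 1, so (x, y) = (53, 6) solves the equation, and by the theorem it is the least positive solution.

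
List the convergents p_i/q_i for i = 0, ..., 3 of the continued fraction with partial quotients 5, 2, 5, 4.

Using the convergent recurrence p_i = a_i*p_{i-1} + p_{i-2}, q_i = a_i*q_{i-1} + q_{i-2} with p_{-2}=0, p_{-1}=1, q_{-2}=1, q_{-1}=0:
  i=0: a_0=5, p_0 = 5*1 + 0 = 5, q_0 = 5*0 + 1 = 1.
  i=1: a_1=2, p_1 = 2*5 + 1 = 11, q_1 = 2*1 + 0 = 2.
  i=2: a_2=5, p_2 = 5*11 + 5 = 60, q_2 = 5*2 + 1 = 11.
  i=3: a_3=4, p_3 = 4*60 + 11 = 251, q_3 = 4*11 + 2 = 46.

5/1, 11/2, 60/11, 251/46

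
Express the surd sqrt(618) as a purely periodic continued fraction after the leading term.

[24; (1, 6, 8, 6, 1, 48)]

Write x_i = (sqrt(618) + m_i)/d_i with (m_0, d_0) = (0, 1). a_0 = floor(sqrt(618)) = 24, since 24^2 = 576 <= 618 < 625 = 25^2.
Iterate m_{i+1} = d_i*a_i - m_i, d_{i+1} = (618 - m_{i+1}^2)/d_i, a_{i+1} = floor((a_0 + m_{i+1})/d_{i+1}):
  m_1 = 1*24 - 0 = 24, d_1 = (618 - 24^2)/1 = 42/1 = 42, a_1 = floor((24 + 24)/42) = 1.
  m_2 = 42*1 - 24 = 18, d_2 = (618 - 18^2)/42 = 294/42 = 7, a_2 = floor((24 + 18)/7) = 6.
  m_3 = 7*6 - 18 = 24, d_3 = (618 - 24^2)/7 = 42/7 = 6, a_3 = floor((24 + 24)/6) = 8.
  m_4 = 6*8 - 24 = 24, d_4 = (618 - 24^2)/6 = 42/6 = 7, a_4 = floor((24 + 24)/7) = 6.
  m_5 = 7*6 - 24 = 18, d_5 = (618 - 18^2)/7 = 294/7 = 42, a_5 = floor((24 + 18)/42) = 1.
  m_6 = 42*1 - 18 = 24, d_6 = (618 - 24^2)/42 = 42/42 = 1, a_6 = floor((24 + 24)/1) = 48.
  m_7 = 1*48 - 24 = 24, d_7 = (618 - 24^2)/1 = 42/1 = 42: (m_7, d_7) = (m_1, d_1) = (24, 42), so from here the quotients repeat a_1, ..., a_6; the period length is 6.
Hence the expansion of sqrt(618) is a_0 = 24 followed by the repeating block 1, 6, 8, 6, 1, 48 (period 6).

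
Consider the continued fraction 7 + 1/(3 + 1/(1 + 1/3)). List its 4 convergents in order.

7/1, 22/3, 29/4, 109/15

Using the convergent recurrence p_i = a_i*p_{i-1} + p_{i-2}, q_i = a_i*q_{i-1} + q_{i-2} with p_{-2}=0, p_{-1}=1, q_{-2}=1, q_{-1}=0:
  i=0: a_0=7, p_0 = 7*1 + 0 = 7, q_0 = 7*0 + 1 = 1.
  i=1: a_1=3, p_1 = 3*7 + 1 = 22, q_1 = 3*1 + 0 = 3.
  i=2: a_2=1, p_2 = 1*22 + 7 = 29, q_2 = 1*3 + 1 = 4.
  i=3: a_3=3, p_3 = 3*29 + 22 = 109, q_3 = 3*4 + 3 = 15.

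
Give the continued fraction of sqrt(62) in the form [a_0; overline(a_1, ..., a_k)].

[7; overline(1, 6, 1, 14)]

Write x_i = (sqrt(62) + m_i)/d_i with (m_0, d_0) = (0, 1). a_0 = floor(sqrt(62)) = 7, since 7^2 = 49 <= 62 < 64 = 8^2.
Iterate m_{i+1} = d_i*a_i - m_i, d_{i+1} = (62 - m_{i+1}^2)/d_i, a_{i+1} = floor((a_0 + m_{i+1})/d_{i+1}):
  m_1 = 1*7 - 0 = 7, d_1 = (62 - 7^2)/1 = 13/1 = 13, a_1 = floor((7 + 7)/13) = 1.
  m_2 = 13*1 - 7 = 6, d_2 = (62 - 6^2)/13 = 26/13 = 2, a_2 = floor((7 + 6)/2) = 6.
  m_3 = 2*6 - 6 = 6, d_3 = (62 - 6^2)/2 = 26/2 = 13, a_3 = floor((7 + 6)/13) = 1.
  m_4 = 13*1 - 6 = 7, d_4 = (62 - 7^2)/13 = 13/13 = 1, a_4 = floor((7 + 7)/1) = 14.
  m_5 = 1*14 - 7 = 7, d_5 = (62 - 7^2)/1 = 13/1 = 13: (m_5, d_5) = (m_1, d_1) = (7, 13), so from here the quotients repeat a_1, ..., a_4; the period length is 4.
Hence the expansion of sqrt(62) is a_0 = 7 followed by the repeating block 1, 6, 1, 14 (period 4).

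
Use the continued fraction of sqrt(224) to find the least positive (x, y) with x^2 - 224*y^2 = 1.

(x, y) = (15, 1)

First expand sqrt(224) as a continued fraction. With x_i = (sqrt(224) + m_i)/d_i and (m_0, d_0) = (0, 1): a_0 = floor(sqrt(224)) = 14, since 14^2 = 196 <= 224 < 225 = 15^2.
Iterate m_{i+1} = d_i*a_i - m_i, d_{i+1} = (224 - m_{i+1}^2)/d_i, a_{i+1} = floor((a_0 + m_{i+1})/d_{i+1}):
  m_1 = 1*14 - 0 = 14, d_1 = (224 - 14^2)/1 = 28/1 = 28, a_1 = floor((14 + 14)/28) = 1.
  m_2 = 28*1 - 14 = 14, d_2 = (224 - 14^2)/28 = 28/28 = 1, a_2 = floor((14 + 14)/1) = 28.
  m_3 = 1*28 - 14 = 14, d_3 = (224 - 14^2)/1 = 28/1 = 28: (m_3, d_3) = (m_1, d_1) = (14, 28), so from here the quotients repeat a_1, a_2; the period length is 2.
So sqrt(224) = [14; (1, 28)] with period length k = 2.
k is even, so the fundamental solution of x^2 - 224y^2 = 1 is (p_{k-1}, q_{k-1}) = (p_1, q_1); compute convergents through index 1.
Convergents (p_i = a_i*p_{i-1} + p_{i-2}, q_i = a_i*q_{i-1} + q_{i-2} with p_{-2}=0, p_{-1}=1, q_{-2}=1, q_{-1}=0):
  i=0: a_0=14, p_0 = 14*1 + 0 = 14, q_0 = 14*0 + 1 = 1.
  i=1: a_1=1, p_1 = 1*14 + 1 = 15, q_1 = 1*1 + 0 = 1.
Check: 15^2 - 224*1^2 = 225 - 224 = 1, so (x, y) = (15, 1) solves the equation, and by the theorem it is the least positive solution.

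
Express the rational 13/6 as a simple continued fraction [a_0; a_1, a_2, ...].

[2; 6]

Run the Euclidean algorithm on 13 and 6; the successive quotients are the partial quotients a_0, a_1, ... (each step inverts the fractional part left over by the previous one):
  13 = 2*6 + 1, so a_0 = 2.
  6 = 6*1 + 0, so a_1 = 6.
The remainder reaches 0 after 2 divisions, so the expansion has 2 partial quotients, read off in order.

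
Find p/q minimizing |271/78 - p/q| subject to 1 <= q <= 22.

Expand x = 271/78 as a continued fraction with the Euclidean algorithm:
  271 = 3*78 + 37, so a_0 = 3.
  78 = 2*37 + 4, so a_1 = 2.
  37 = 9*4 + 1, so a_2 = 9.
  4 = 4*1 + 0, so a_3 = 4.
so x = [3; 2, 9, 4].
Convergents (p_i = a_i*p_{i-1} + p_{i-2}, q_i = a_i*q_{i-1} + q_{i-2} with p_{-2}=0, p_{-1}=1, q_{-2}=1, q_{-1}=0), until the denominator exceeds 22:
  i=0: a_0=3, p_0 = 3*1 + 0 = 3, q_0 = 3*0 + 1 = 1.
  i=1: a_1=2, p_1 = 2*3 + 1 = 7, q_1 = 2*1 + 0 = 2.
  i=2: a_2=9, p_2 = 9*7 + 3 = 66, q_2 = 9*2 + 1 = 19.
  i=3: a_3=4, p_3 = 4*66 + 7 = 271, q_3 = 4*19 + 2 = 78.
q_3 = 78 > 22, so the last convergent with denominator <= 22 is p_2/q_2 = 66/19.
The closest fraction with denominator <= 22 is either p_2/q_2 or the intermediate fraction (k*p_2 + p_1)/(k*q_2 + q_1) with the largest k >= 1 whose denominator stays <= 22; these approach x as k grows, and every other convergent or intermediate fraction in range is farther away.
Largest k: floor((22 - q_1)/q_2) = floor((22 - 2)/19) = 1.
That gives (1*66 + 7)/(1*19 + 2) = 73/21.
Compare the errors: |x - 66/19| = |271*19 - 66*78|/(78*19) = 1/1482, and |x - 73/21| = |271*21 - 73*78|/(78*21) = 3/1638.
Cross-multiplying, 1*1638 = 1638 < 4446 = 3*1482, so 1/1482 is smaller: the convergent 66/19 is closer to x than 73/21.

66/19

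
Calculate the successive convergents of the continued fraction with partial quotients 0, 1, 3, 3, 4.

Using the convergent recurrence p_i = a_i*p_{i-1} + p_{i-2}, q_i = a_i*q_{i-1} + q_{i-2} with p_{-2}=0, p_{-1}=1, q_{-2}=1, q_{-1}=0:
  i=0: a_0=0, p_0 = 0*1 + 0 = 0, q_0 = 0*0 + 1 = 1.
  i=1: a_1=1, p_1 = 1*0 + 1 = 1, q_1 = 1*1 + 0 = 1.
  i=2: a_2=3, p_2 = 3*1 + 0 = 3, q_2 = 3*1 + 1 = 4.
  i=3: a_3=3, p_3 = 3*3 + 1 = 10, q_3 = 3*4 + 1 = 13.
  i=4: a_4=4, p_4 = 4*10 + 3 = 43, q_4 = 4*13 + 4 = 56.

0/1, 1/1, 3/4, 10/13, 43/56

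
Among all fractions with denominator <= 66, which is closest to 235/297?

Expand x = 235/297 as a continued fraction with the Euclidean algorithm:
  235 = 0*297 + 235, so a_0 = 0.
  297 = 1*235 + 62, so a_1 = 1.
  235 = 3*62 + 49, so a_2 = 3.
  62 = 1*49 + 13, so a_3 = 1.
  49 = 3*13 + 10, so a_4 = 3.
  13 = 1*10 + 3, so a_5 = 1.
  10 = 3*3 + 1, so a_6 = 3.
  3 = 3*1 + 0, so a_7 = 3.
so x = [0; 1, 3, 1, 3, 1, 3, 3].
Convergents (p_i = a_i*p_{i-1} + p_{i-2}, q_i = a_i*q_{i-1} + q_{i-2} with p_{-2}=0, p_{-1}=1, q_{-2}=1, q_{-1}=0), until the denominator exceeds 66:
  i=0: a_0=0, p_0 = 0*1 + 0 = 0, q_0 = 0*0 + 1 = 1.
  i=1: a_1=1, p_1 = 1*0 + 1 = 1, q_1 = 1*1 + 0 = 1.
  i=2: a_2=3, p_2 = 3*1 + 0 = 3, q_2 = 3*1 + 1 = 4.
  i=3: a_3=1, p_3 = 1*3 + 1 = 4, q_3 = 1*4 + 1 = 5.
  i=4: a_4=3, p_4 = 3*4 + 3 = 15, q_4 = 3*5 + 4 = 19.
  i=5: a_5=1, p_5 = 1*15 + 4 = 19, q_5 = 1*19 + 5 = 24.
  i=6: a_6=3, p_6 = 3*19 + 15 = 72, q_6 = 3*24 + 19 = 91.
q_6 = 91 > 66, so the last convergent with denominator <= 66 is p_5/q_5 = 19/24.
The closest fraction with denominator <= 66 is either p_5/q_5 or the intermediate fraction (k*p_5 + p_4)/(k*q_5 + q_4) with the largest k >= 1 whose denominator stays <= 66; these approach x as k grows, and every other convergent or intermediate fraction in range is farther away.
Largest k: floor((66 - q_4)/q_5) = floor((66 - 19)/24) = 1.
That gives (1*19 + 15)/(1*24 + 19) = 34/43.
Compare the errors: |x - 19/24| = |235*24 - 19*297|/(297*24) = 3/7128, and |x - 34/43| = |235*43 - 34*297|/(297*43) = 7/12771.
Cross-multiplying, 3*12771 = 38313 < 49896 = 7*7128, so 3/7128 is smaller: the convergent 19/24 is closer to x than 34/43.

19/24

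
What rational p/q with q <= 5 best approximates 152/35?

Expand x = 152/35 as a continued fraction with the Euclidean algorithm:
  152 = 4*35 + 12, so a_0 = 4.
  35 = 2*12 + 11, so a_1 = 2.
  12 = 1*11 + 1, so a_2 = 1.
  11 = 11*1 + 0, so a_3 = 11.
so x = [4; 2, 1, 11].
Convergents (p_i = a_i*p_{i-1} + p_{i-2}, q_i = a_i*q_{i-1} + q_{i-2} with p_{-2}=0, p_{-1}=1, q_{-2}=1, q_{-1}=0), until the denominator exceeds 5:
  i=0: a_0=4, p_0 = 4*1 + 0 = 4, q_0 = 4*0 + 1 = 1.
  i=1: a_1=2, p_1 = 2*4 + 1 = 9, q_1 = 2*1 + 0 = 2.
  i=2: a_2=1, p_2 = 1*9 + 4 = 13, q_2 = 1*2 + 1 = 3.
  i=3: a_3=11, p_3 = 11*13 + 9 = 152, q_3 = 11*3 + 2 = 35.
q_3 = 35 > 5, so the last convergent with denominator <= 5 is p_2/q_2 = 13/3.
The closest fraction with denominator <= 5 is either p_2/q_2 or the intermediate fraction (k*p_2 + p_1)/(k*q_2 + q_1) with the largest k >= 1 whose denominator stays <= 5; these approach x as k grows, and every other convergent or intermediate fraction in range is farther away.
Largest k: floor((5 - q_1)/q_2) = floor((5 - 2)/3) = 1.
That gives (1*13 + 9)/(1*3 + 2) = 22/5.
Compare the errors: |x - 13/3| = |152*3 - 13*35|/(35*3) = 1/105, and |x - 22/5| = |152*5 - 22*35|/(35*5) = 10/175.
Cross-multiplying, 1*175 = 175 < 1050 = 10*105, so 1/105 is smaller: the convergent 13/3 is closer to x than 22/5.

13/3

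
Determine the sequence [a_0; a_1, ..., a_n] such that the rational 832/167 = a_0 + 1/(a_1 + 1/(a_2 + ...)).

Run the Euclidean algorithm on 832 and 167; the successive quotients are the partial quotients a_0, a_1, ... (each step inverts the fractional part left over by the previous one):
  832 = 4*167 + 164, so a_0 = 4.
  167 = 1*164 + 3, so a_1 = 1.
  164 = 54*3 + 2, so a_2 = 54.
  3 = 1*2 + 1, so a_3 = 1.
  2 = 2*1 + 0, so a_4 = 2.
The remainder reaches 0 after 5 divisions, so the expansion has 5 partial quotients, read off in order.

[4; 1, 54, 1, 2]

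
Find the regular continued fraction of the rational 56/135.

[0; 2, 2, 2, 3, 3]

Run the Euclidean algorithm on 56 and 135; the successive quotients are the partial quotients a_0, a_1, ... (each step inverts the fractional part left over by the previous one):
  56 = 0*135 + 56, so a_0 = 0.
  135 = 2*56 + 23, so a_1 = 2.
  56 = 2*23 + 10, so a_2 = 2.
  23 = 2*10 + 3, so a_3 = 2.
  10 = 3*3 + 1, so a_4 = 3.
  3 = 3*1 + 0, so a_5 = 3.
The remainder reaches 0 after 6 divisions, so the expansion has 6 partial quotients, read off in order.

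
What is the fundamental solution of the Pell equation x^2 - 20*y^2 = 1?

(x, y) = (9, 2)

First expand sqrt(20) as a continued fraction. With x_i = (sqrt(20) + m_i)/d_i and (m_0, d_0) = (0, 1): a_0 = floor(sqrt(20)) = 4, since 4^2 = 16 <= 20 < 25 = 5^2.
Iterate m_{i+1} = d_i*a_i - m_i, d_{i+1} = (20 - m_{i+1}^2)/d_i, a_{i+1} = floor((a_0 + m_{i+1})/d_{i+1}):
  m_1 = 1*4 - 0 = 4, d_1 = (20 - 4^2)/1 = 4/1 = 4, a_1 = floor((4 + 4)/4) = 2.
  m_2 = 4*2 - 4 = 4, d_2 = (20 - 4^2)/4 = 4/4 = 1, a_2 = floor((4 + 4)/1) = 8.
  m_3 = 1*8 - 4 = 4, d_3 = (20 - 4^2)/1 = 4/1 = 4: (m_3, d_3) = (m_1, d_1) = (4, 4), so from here the quotients repeat a_1, a_2; the period length is 2.
So sqrt(20) = [4; (2, 8)] with period length k = 2.
k is even, so the fundamental solution of x^2 - 20y^2 = 1 is (p_{k-1}, q_{k-1}) = (p_1, q_1); compute convergents through index 1.
Convergents (p_i = a_i*p_{i-1} + p_{i-2}, q_i = a_i*q_{i-1} + q_{i-2} with p_{-2}=0, p_{-1}=1, q_{-2}=1, q_{-1}=0):
  i=0: a_0=4, p_0 = 4*1 + 0 = 4, q_0 = 4*0 + 1 = 1.
  i=1: a_1=2, p_1 = 2*4 + 1 = 9, q_1 = 2*1 + 0 = 2.
Check: 9^2 - 20*2^2 = 81 - 80 = 1, so (x, y) = (9, 2) solves the equation, and by the theorem it is the least positive solution.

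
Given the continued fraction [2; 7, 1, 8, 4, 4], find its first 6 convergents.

2/1, 15/7, 17/8, 151/71, 621/292, 2635/1239

Using the convergent recurrence p_i = a_i*p_{i-1} + p_{i-2}, q_i = a_i*q_{i-1} + q_{i-2} with p_{-2}=0, p_{-1}=1, q_{-2}=1, q_{-1}=0:
  i=0: a_0=2, p_0 = 2*1 + 0 = 2, q_0 = 2*0 + 1 = 1.
  i=1: a_1=7, p_1 = 7*2 + 1 = 15, q_1 = 7*1 + 0 = 7.
  i=2: a_2=1, p_2 = 1*15 + 2 = 17, q_2 = 1*7 + 1 = 8.
  i=3: a_3=8, p_3 = 8*17 + 15 = 151, q_3 = 8*8 + 7 = 71.
  i=4: a_4=4, p_4 = 4*151 + 17 = 621, q_4 = 4*71 + 8 = 292.
  i=5: a_5=4, p_5 = 4*621 + 151 = 2635, q_5 = 4*292 + 71 = 1239.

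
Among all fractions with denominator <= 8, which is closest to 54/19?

17/6

Expand x = 54/19 as a continued fraction with the Euclidean algorithm:
  54 = 2*19 + 16, so a_0 = 2.
  19 = 1*16 + 3, so a_1 = 1.
  16 = 5*3 + 1, so a_2 = 5.
  3 = 3*1 + 0, so a_3 = 3.
so x = [2; 1, 5, 3].
Convergents (p_i = a_i*p_{i-1} + p_{i-2}, q_i = a_i*q_{i-1} + q_{i-2} with p_{-2}=0, p_{-1}=1, q_{-2}=1, q_{-1}=0), until the denominator exceeds 8:
  i=0: a_0=2, p_0 = 2*1 + 0 = 2, q_0 = 2*0 + 1 = 1.
  i=1: a_1=1, p_1 = 1*2 + 1 = 3, q_1 = 1*1 + 0 = 1.
  i=2: a_2=5, p_2 = 5*3 + 2 = 17, q_2 = 5*1 + 1 = 6.
  i=3: a_3=3, p_3 = 3*17 + 3 = 54, q_3 = 3*6 + 1 = 19.
q_3 = 19 > 8, so the last convergent with denominator <= 8 is p_2/q_2 = 17/6.
The closest fraction with denominator <= 8 is either p_2/q_2 or the intermediate fraction (k*p_2 + p_1)/(k*q_2 + q_1) with the largest k >= 1 whose denominator stays <= 8; these approach x as k grows, and every other convergent or intermediate fraction in range is farther away.
Largest k: floor((8 - q_1)/q_2) = floor((8 - 1)/6) = 1.
That gives (1*17 + 3)/(1*6 + 1) = 20/7.
Compare the errors: |x - 17/6| = |54*6 - 17*19|/(19*6) = 1/114, and |x - 20/7| = |54*7 - 20*19|/(19*7) = 2/133.
Cross-multiplying, 1*133 = 133 < 228 = 2*114, so 1/114 is smaller: the convergent 17/6 is closer to x than 20/7.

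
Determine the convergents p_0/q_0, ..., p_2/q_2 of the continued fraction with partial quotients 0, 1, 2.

0/1, 1/1, 2/3

Using the convergent recurrence p_i = a_i*p_{i-1} + p_{i-2}, q_i = a_i*q_{i-1} + q_{i-2} with p_{-2}=0, p_{-1}=1, q_{-2}=1, q_{-1}=0:
  i=0: a_0=0, p_0 = 0*1 + 0 = 0, q_0 = 0*0 + 1 = 1.
  i=1: a_1=1, p_1 = 1*0 + 1 = 1, q_1 = 1*1 + 0 = 1.
  i=2: a_2=2, p_2 = 2*1 + 0 = 2, q_2 = 2*1 + 1 = 3.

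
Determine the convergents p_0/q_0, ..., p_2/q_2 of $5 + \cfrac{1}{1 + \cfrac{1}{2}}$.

5/1, 6/1, 17/3

Using the convergent recurrence p_i = a_i*p_{i-1} + p_{i-2}, q_i = a_i*q_{i-1} + q_{i-2} with p_{-2}=0, p_{-1}=1, q_{-2}=1, q_{-1}=0:
  i=0: a_0=5, p_0 = 5*1 + 0 = 5, q_0 = 5*0 + 1 = 1.
  i=1: a_1=1, p_1 = 1*5 + 1 = 6, q_1 = 1*1 + 0 = 1.
  i=2: a_2=2, p_2 = 2*6 + 5 = 17, q_2 = 2*1 + 1 = 3.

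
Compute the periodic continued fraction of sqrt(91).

[9; (1, 1, 5, 1, 5, 1, 1, 18)]

Write x_i = (sqrt(91) + m_i)/d_i with (m_0, d_0) = (0, 1). a_0 = floor(sqrt(91)) = 9, since 9^2 = 81 <= 91 < 100 = 10^2.
Iterate m_{i+1} = d_i*a_i - m_i, d_{i+1} = (91 - m_{i+1}^2)/d_i, a_{i+1} = floor((a_0 + m_{i+1})/d_{i+1}):
  m_1 = 1*9 - 0 = 9, d_1 = (91 - 9^2)/1 = 10/1 = 10, a_1 = floor((9 + 9)/10) = 1.
  m_2 = 10*1 - 9 = 1, d_2 = (91 - 1^2)/10 = 90/10 = 9, a_2 = floor((9 + 1)/9) = 1.
  m_3 = 9*1 - 1 = 8, d_3 = (91 - 8^2)/9 = 27/9 = 3, a_3 = floor((9 + 8)/3) = 5.
  m_4 = 3*5 - 8 = 7, d_4 = (91 - 7^2)/3 = 42/3 = 14, a_4 = floor((9 + 7)/14) = 1.
  m_5 = 14*1 - 7 = 7, d_5 = (91 - 7^2)/14 = 42/14 = 3, a_5 = floor((9 + 7)/3) = 5.
  m_6 = 3*5 - 7 = 8, d_6 = (91 - 8^2)/3 = 27/3 = 9, a_6 = floor((9 + 8)/9) = 1.
  m_7 = 9*1 - 8 = 1, d_7 = (91 - 1^2)/9 = 90/9 = 10, a_7 = floor((9 + 1)/10) = 1.
  m_8 = 10*1 - 1 = 9, d_8 = (91 - 9^2)/10 = 10/10 = 1, a_8 = floor((9 + 9)/1) = 18.
  m_9 = 1*18 - 9 = 9, d_9 = (91 - 9^2)/1 = 10/1 = 10: (m_9, d_9) = (m_1, d_1) = (9, 10), so from here the quotients repeat a_1, ..., a_8; the period length is 8.
Hence the expansion of sqrt(91) is a_0 = 9 followed by the repeating block 1, 1, 5, 1, 5, 1, 1, 18 (period 8).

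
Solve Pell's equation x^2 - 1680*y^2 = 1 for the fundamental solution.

First expand sqrt(1680) as a continued fraction. With x_i = (sqrt(1680) + m_i)/d_i and (m_0, d_0) = (0, 1): a_0 = floor(sqrt(1680)) = 40, since 40^2 = 1600 <= 1680 < 1681 = 41^2.
Iterate m_{i+1} = d_i*a_i - m_i, d_{i+1} = (1680 - m_{i+1}^2)/d_i, a_{i+1} = floor((a_0 + m_{i+1})/d_{i+1}):
  m_1 = 1*40 - 0 = 40, d_1 = (1680 - 40^2)/1 = 80/1 = 80, a_1 = floor((40 + 40)/80) = 1.
  m_2 = 80*1 - 40 = 40, d_2 = (1680 - 40^2)/80 = 80/80 = 1, a_2 = floor((40 + 40)/1) = 80.
  m_3 = 1*80 - 40 = 40, d_3 = (1680 - 40^2)/1 = 80/1 = 80: (m_3, d_3) = (m_1, d_1) = (40, 80), so from here the quotients repeat a_1, a_2; the period length is 2.
So sqrt(1680) = [40; (1, 80)] with period length k = 2.
k is even, so the fundamental solution of x^2 - 1680y^2 = 1 is (p_{k-1}, q_{k-1}) = (p_1, q_1); compute convergents through index 1.
Convergents (p_i = a_i*p_{i-1} + p_{i-2}, q_i = a_i*q_{i-1} + q_{i-2} with p_{-2}=0, p_{-1}=1, q_{-2}=1, q_{-1}=0):
  i=0: a_0=40, p_0 = 40*1 + 0 = 40, q_0 = 40*0 + 1 = 1.
  i=1: a_1=1, p_1 = 1*40 + 1 = 41, q_1 = 1*1 + 0 = 1.
Check: 41^2 - 1680*1^2 = 1681 - 1680 = 1, so (x, y) = (41, 1) solves the equation, and by the theorem it is the least positive solution.

(x, y) = (41, 1)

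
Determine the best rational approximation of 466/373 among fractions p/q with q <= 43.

5/4

Expand x = 466/373 as a continued fraction with the Euclidean algorithm:
  466 = 1*373 + 93, so a_0 = 1.
  373 = 4*93 + 1, so a_1 = 4.
  93 = 93*1 + 0, so a_2 = 93.
so x = [1; 4, 93].
Convergents (p_i = a_i*p_{i-1} + p_{i-2}, q_i = a_i*q_{i-1} + q_{i-2} with p_{-2}=0, p_{-1}=1, q_{-2}=1, q_{-1}=0), until the denominator exceeds 43:
  i=0: a_0=1, p_0 = 1*1 + 0 = 1, q_0 = 1*0 + 1 = 1.
  i=1: a_1=4, p_1 = 4*1 + 1 = 5, q_1 = 4*1 + 0 = 4.
  i=2: a_2=93, p_2 = 93*5 + 1 = 466, q_2 = 93*4 + 1 = 373.
q_2 = 373 > 43, so the last convergent with denominator <= 43 is p_1/q_1 = 5/4.
The closest fraction with denominator <= 43 is either p_1/q_1 or the intermediate fraction (k*p_1 + p_0)/(k*q_1 + q_0) with the largest k >= 1 whose denominator stays <= 43; these approach x as k grows, and every other convergent or intermediate fraction in range is farther away.
Largest k: floor((43 - q_0)/q_1) = floor((43 - 1)/4) = 10.
That gives (10*5 + 1)/(10*4 + 1) = 51/41.
Compare the errors: |x - 5/4| = |466*4 - 5*373|/(373*4) = 1/1492, and |x - 51/41| = |466*41 - 51*373|/(373*41) = 83/15293.
Cross-multiplying, 1*15293 = 15293 < 123836 = 83*1492, so 1/1492 is smaller: the convergent 5/4 is closer to x than 51/41.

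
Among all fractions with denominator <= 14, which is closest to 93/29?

Expand x = 93/29 as a continued fraction with the Euclidean algorithm:
  93 = 3*29 + 6, so a_0 = 3.
  29 = 4*6 + 5, so a_1 = 4.
  6 = 1*5 + 1, so a_2 = 1.
  5 = 5*1 + 0, so a_3 = 5.
so x = [3; 4, 1, 5].
Convergents (p_i = a_i*p_{i-1} + p_{i-2}, q_i = a_i*q_{i-1} + q_{i-2} with p_{-2}=0, p_{-1}=1, q_{-2}=1, q_{-1}=0), until the denominator exceeds 14:
  i=0: a_0=3, p_0 = 3*1 + 0 = 3, q_0 = 3*0 + 1 = 1.
  i=1: a_1=4, p_1 = 4*3 + 1 = 13, q_1 = 4*1 + 0 = 4.
  i=2: a_2=1, p_2 = 1*13 + 3 = 16, q_2 = 1*4 + 1 = 5.
  i=3: a_3=5, p_3 = 5*16 + 13 = 93, q_3 = 5*5 + 4 = 29.
q_3 = 29 > 14, so the last convergent with denominator <= 14 is p_2/q_2 = 16/5.
The closest fraction with denominator <= 14 is either p_2/q_2 or the intermediate fraction (k*p_2 + p_1)/(k*q_2 + q_1) with the largest k >= 1 whose denominator stays <= 14; these approach x as k grows, and every other convergent or intermediate fraction in range is farther away.
Largest k: floor((14 - q_1)/q_2) = floor((14 - 4)/5) = 2.
That gives (2*16 + 13)/(2*5 + 4) = 45/14.
Compare the errors: |x - 16/5| = |93*5 - 16*29|/(29*5) = 1/145, and |x - 45/14| = |93*14 - 45*29|/(29*14) = 3/406.
Cross-multiplying, 1*406 = 406 < 435 = 3*145, so 1/145 is smaller: the convergent 16/5 is closer to x than 45/14.

16/5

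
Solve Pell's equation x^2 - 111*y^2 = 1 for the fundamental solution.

(x, y) = (295, 28)

First expand sqrt(111) as a continued fraction. With x_i = (sqrt(111) + m_i)/d_i and (m_0, d_0) = (0, 1): a_0 = floor(sqrt(111)) = 10, since 10^2 = 100 <= 111 < 121 = 11^2.
Iterate m_{i+1} = d_i*a_i - m_i, d_{i+1} = (111 - m_{i+1}^2)/d_i, a_{i+1} = floor((a_0 + m_{i+1})/d_{i+1}):
  m_1 = 1*10 - 0 = 10, d_1 = (111 - 10^2)/1 = 11/1 = 11, a_1 = floor((10 + 10)/11) = 1.
  m_2 = 11*1 - 10 = 1, d_2 = (111 - 1^2)/11 = 110/11 = 10, a_2 = floor((10 + 1)/10) = 1.
  m_3 = 10*1 - 1 = 9, d_3 = (111 - 9^2)/10 = 30/10 = 3, a_3 = floor((10 + 9)/3) = 6.
  m_4 = 3*6 - 9 = 9, d_4 = (111 - 9^2)/3 = 30/3 = 10, a_4 = floor((10 + 9)/10) = 1.
  m_5 = 10*1 - 9 = 1, d_5 = (111 - 1^2)/10 = 110/10 = 11, a_5 = floor((10 + 1)/11) = 1.
  m_6 = 11*1 - 1 = 10, d_6 = (111 - 10^2)/11 = 11/11 = 1, a_6 = floor((10 + 10)/1) = 20.
  m_7 = 1*20 - 10 = 10, d_7 = (111 - 10^2)/1 = 11/1 = 11: (m_7, d_7) = (m_1, d_1) = (10, 11), so from here the quotients repeat a_1, ..., a_6; the period length is 6.
So sqrt(111) = [10; (1, 1, 6, 1, 1, 20)] with period length k = 6.
k is even, so the fundamental solution of x^2 - 111y^2 = 1 is (p_{k-1}, q_{k-1}) = (p_5, q_5); compute convergents through index 5.
Convergents (p_i = a_i*p_{i-1} + p_{i-2}, q_i = a_i*q_{i-1} + q_{i-2} with p_{-2}=0, p_{-1}=1, q_{-2}=1, q_{-1}=0):
  i=0: a_0=10, p_0 = 10*1 + 0 = 10, q_0 = 10*0 + 1 = 1.
  i=1: a_1=1, p_1 = 1*10 + 1 = 11, q_1 = 1*1 + 0 = 1.
  i=2: a_2=1, p_2 = 1*11 + 10 = 21, q_2 = 1*1 + 1 = 2.
  i=3: a_3=6, p_3 = 6*21 + 11 = 137, q_3 = 6*2 + 1 = 13.
  i=4: a_4=1, p_4 = 1*137 + 21 = 158, q_4 = 1*13 + 2 = 15.
  i=5: a_5=1, p_5 = 1*158 + 137 = 295, q_5 = 1*15 + 13 = 28.
Check: 295^2 - 111*28^2 = 87025 - 87024 = 1, so (x, y) = (295, 28) solves the equation, and by the theorem it is the least positive solution.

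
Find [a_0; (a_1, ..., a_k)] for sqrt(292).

[17; (11, 2, 1, 3, 8, 3, 1, 2, 11, 34)]

Write x_i = (sqrt(292) + m_i)/d_i with (m_0, d_0) = (0, 1). a_0 = floor(sqrt(292)) = 17, since 17^2 = 289 <= 292 < 324 = 18^2.
Iterate m_{i+1} = d_i*a_i - m_i, d_{i+1} = (292 - m_{i+1}^2)/d_i, a_{i+1} = floor((a_0 + m_{i+1})/d_{i+1}):
  m_1 = 1*17 - 0 = 17, d_1 = (292 - 17^2)/1 = 3/1 = 3, a_1 = floor((17 + 17)/3) = 11.
  m_2 = 3*11 - 17 = 16, d_2 = (292 - 16^2)/3 = 36/3 = 12, a_2 = floor((17 + 16)/12) = 2.
  m_3 = 12*2 - 16 = 8, d_3 = (292 - 8^2)/12 = 228/12 = 19, a_3 = floor((17 + 8)/19) = 1.
  m_4 = 19*1 - 8 = 11, d_4 = (292 - 11^2)/19 = 171/19 = 9, a_4 = floor((17 + 11)/9) = 3.
  m_5 = 9*3 - 11 = 16, d_5 = (292 - 16^2)/9 = 36/9 = 4, a_5 = floor((17 + 16)/4) = 8.
  m_6 = 4*8 - 16 = 16, d_6 = (292 - 16^2)/4 = 36/4 = 9, a_6 = floor((17 + 16)/9) = 3.
  m_7 = 9*3 - 16 = 11, d_7 = (292 - 11^2)/9 = 171/9 = 19, a_7 = floor((17 + 11)/19) = 1.
  m_8 = 19*1 - 11 = 8, d_8 = (292 - 8^2)/19 = 228/19 = 12, a_8 = floor((17 + 8)/12) = 2.
  m_9 = 12*2 - 8 = 16, d_9 = (292 - 16^2)/12 = 36/12 = 3, a_9 = floor((17 + 16)/3) = 11.
  m_10 = 3*11 - 16 = 17, d_10 = (292 - 17^2)/3 = 3/3 = 1, a_10 = floor((17 + 17)/1) = 34.
  m_11 = 1*34 - 17 = 17, d_11 = (292 - 17^2)/1 = 3/1 = 3: (m_11, d_11) = (m_1, d_1) = (17, 3), so from here the quotients repeat a_1, ..., a_10; the period length is 10.
Hence the expansion of sqrt(292) is a_0 = 17 followed by the repeating block 11, 2, 1, 3, 8, 3, 1, 2, 11, 34 (period 10).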